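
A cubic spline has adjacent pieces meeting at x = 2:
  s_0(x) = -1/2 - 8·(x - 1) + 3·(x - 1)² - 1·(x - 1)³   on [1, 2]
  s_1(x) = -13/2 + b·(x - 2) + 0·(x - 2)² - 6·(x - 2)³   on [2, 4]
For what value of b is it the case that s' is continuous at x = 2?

s_0'(x) = -8 + 6·(x - 1) - 3·(x - 1)², so s_0'(2) = -5. On the right, s_1'(2) = b, so b = -5.

-5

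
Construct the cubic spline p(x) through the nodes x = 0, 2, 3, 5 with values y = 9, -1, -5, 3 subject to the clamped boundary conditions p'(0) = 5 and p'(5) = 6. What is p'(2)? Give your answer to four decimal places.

-7.1250

Let σ_i = p''(x_i). Step sizes h_i = 2, 1, 2; slopes of the chords Δ_i = (y_(i+1) - y_i)/h_i = -5, -4, 4.
  2·σ_0 + 6·σ_1 + 1·σ_2 = 6(Δ_1 - Δ_0) = 6
  1·σ_1 + 6·σ_2 + 2·σ_3 = 6(Δ_2 - Δ_1) = 48
Clamped end conditions give two more equations: 2h_0·σ_0 + h_0·σ_1 = 6(Δ_0 - p'(0)) = -60 and h_2·σ_2 + 2h_2·σ_3 = 6(p'(5) - Δ_2) = 12.
Solving: σ_0 = -143/8, σ_1 = 23/4, σ_2 = 29/4, σ_3 = -5/8.
On [2, 3], p'(x) = b_1 + 2c_1·(x - 2) + 3d_1·(x - 2)² with b_1 = Δ_1 - h_1(2σ_1 + σ_2)/6 = -57/8, c_1 = σ_1/2 = 23/8, d_1 = (σ_2 - σ_1)/(6h_1) = 1/4. So p'(2) = -57/8.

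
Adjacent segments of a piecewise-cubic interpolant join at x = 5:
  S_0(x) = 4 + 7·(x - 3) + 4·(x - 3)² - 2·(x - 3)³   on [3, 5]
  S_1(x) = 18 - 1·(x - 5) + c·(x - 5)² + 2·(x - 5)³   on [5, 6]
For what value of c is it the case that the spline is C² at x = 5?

S_0''(x) = 8 - 12·(x - 3), so S_0''(5) = -16. On the right, S_1''(5) = 2c, so c = -8.

-8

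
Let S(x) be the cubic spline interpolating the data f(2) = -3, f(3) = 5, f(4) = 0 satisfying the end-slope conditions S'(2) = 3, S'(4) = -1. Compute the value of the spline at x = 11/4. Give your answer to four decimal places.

Put M_i = S'' at the i-th knot. Here h = (1, 1) and Δ = (8, -5), so the interior equations h_(i-1)·M_(i-1) + 2(h_(i-1)+h_i)·M_i + h_i·M_(i+1) = 6(Δ_i − Δ_(i-1)) read
  1·M_0 + 4·M_1 + 1·M_2 = 6(Δ_1 - Δ_0) = -78
Clamped end conditions give two more equations: 2h_0·M_0 + h_0·M_1 = 6(Δ_0 - S'(2)) = 30 and h_1·M_1 + 2h_1·M_2 = 6(S'(4) - Δ_1) = 24.
Hence M_0 = 65/2, M_1 = -35, M_2 = 59/2.
On [2, 3], S(x) = -3 + 3·(x - 2) + 65/4·(x - 2)² - 45/4·(x - 2)³.
With (x - 2) = 3/4: S(11/4) = 933/256.

3.6445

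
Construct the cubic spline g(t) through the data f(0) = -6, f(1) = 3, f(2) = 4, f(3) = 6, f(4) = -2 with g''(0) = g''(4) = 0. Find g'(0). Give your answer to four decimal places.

11.3929

With m_i denoting the second derivative at x_i, h_i = 1, 1, 1, 1, and Δ_i = (y_(i+1) − y_i)/h_i = 9, 1, 2, -8:
  1·m_0 + 4·m_1 + 1·m_2 = 6(Δ_1 - Δ_0) = -48
  1·m_1 + 4·m_2 + 1·m_3 = 6(Δ_2 - Δ_1) = 6
  1·m_2 + 4·m_3 + 1·m_4 = 6(Δ_3 - Δ_2) = -60
Natural end conditions: m_0 = m_4 = 0.
Forward elimination and back-substitution give m_0 = 0, m_1 = -201/14, m_2 = 66/7, m_3 = -243/14, m_4 = 0.
On [0, 1], g'(t) = b_0 + 2c_0·t + 3d_0·t² with b_0 = Δ_0 - h_0(2m_0 + m_1)/6 = 319/28, c_0 = m_0/2 = 0, d_0 = (m_1 - m_0)/(6h_0) = -67/28. So g'(0) = 319/28.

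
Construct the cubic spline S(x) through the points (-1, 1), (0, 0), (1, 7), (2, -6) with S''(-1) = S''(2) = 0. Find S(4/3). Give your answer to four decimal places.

Put m_i = S'' at the i-th knot. Here h = (1, 1, 1) and Δ = (-1, 7, -13), so the interior equations h_(i-1)·m_(i-1) + 2(h_(i-1)+h_i)·m_i + h_i·m_(i+1) = 6(Δ_i − Δ_(i-1)) read
  1·m_0 + 4·m_1 + 1·m_2 = 6(Δ_1 - Δ_0) = 48
  1·m_1 + 4·m_2 + 1·m_3 = 6(Δ_2 - Δ_1) = -120
Natural end conditions: m_0 = m_3 = 0.
Solving the tridiagonal system: m_0 = 0, m_1 = 104/5, m_2 = -176/5, m_3 = 0.
On [1, 2], S(x) = 7 - 19/15·(x - 1) - 88/5·(x - 1)² + 88/15·(x - 1)³.
With (x - 1) = 1/3: S(4/3) = 392/81.

4.8395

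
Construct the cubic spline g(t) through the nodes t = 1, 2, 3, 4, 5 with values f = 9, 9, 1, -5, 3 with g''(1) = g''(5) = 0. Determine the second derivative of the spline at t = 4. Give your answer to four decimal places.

20.7857

With M_i denoting the second derivative at x_i, h_i = 1, 1, 1, 1, and Δ_i = (y_(i+1) − y_i)/h_i = 0, -8, -6, 8:
  1·M_0 + 4·M_1 + 1·M_2 = 6(Δ_1 - Δ_0) = -48
  1·M_1 + 4·M_2 + 1·M_3 = 6(Δ_2 - Δ_1) = 12
  1·M_2 + 4·M_3 + 1·M_4 = 6(Δ_3 - Δ_2) = 84
Natural end conditions: M_0 = M_4 = 0.
Solving the tridiagonal system: M_0 = 0, M_1 = -171/14, M_2 = 6/7, M_3 = 291/14, M_4 = 0.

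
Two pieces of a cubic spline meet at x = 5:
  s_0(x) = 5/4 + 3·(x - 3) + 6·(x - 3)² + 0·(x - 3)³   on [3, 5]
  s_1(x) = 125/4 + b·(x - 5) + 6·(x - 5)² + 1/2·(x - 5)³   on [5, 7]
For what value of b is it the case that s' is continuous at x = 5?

s_0'(x) = 3 + 12·(x - 3) + 0·(x - 3)², so s_0'(5) = 27. On the right, s_1'(5) = b, so b = 27.

27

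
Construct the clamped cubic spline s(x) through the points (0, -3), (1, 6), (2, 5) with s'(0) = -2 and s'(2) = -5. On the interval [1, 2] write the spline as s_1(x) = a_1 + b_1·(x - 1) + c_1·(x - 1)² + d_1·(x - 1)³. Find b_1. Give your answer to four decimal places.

7.7500

Let M_i = s''(x_i). Step sizes h_i = 1, 1; slopes of the chords Δ_i = (y_(i+1) - y_i)/h_i = 9, -1.
  1·M_0 + 4·M_1 + 1·M_2 = 6(Δ_1 - Δ_0) = -60
Clamped end conditions give two more equations: 2h_0·M_0 + h_0·M_1 = 6(Δ_0 - s'(0)) = 66 and h_1·M_1 + 2h_1·M_2 = 6(s'(2) - Δ_1) = -24.
Forward elimination and back-substitution give M_0 = 93/2, M_1 = -27, M_2 = 3/2.
On [1, 2], with s_1(x) = a_1 + b_1·(x - 1) + c_1·(x - 1)² + d_1·(x - 1)³: c_1 = M_1/2 = -27/2, d_1 = (M_2 - M_1)/(6h_1) = 19/4, b_1 = Δ_1 - h_1(2M_1 + M_2)/6 = 31/4.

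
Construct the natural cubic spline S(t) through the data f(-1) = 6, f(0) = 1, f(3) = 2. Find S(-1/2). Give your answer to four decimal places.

3.2500

Put M_i = S'' at the i-th knot. Here h = (1, 3) and Δ = (-5, 1/3), so the interior equations h_(i-1)·M_(i-1) + 2(h_(i-1)+h_i)·M_i + h_i·M_(i+1) = 6(Δ_i − Δ_(i-1)) read
  1·M_0 + 8·M_1 + 3·M_2 = 6(Δ_1 - Δ_0) = 32
Natural end conditions: M_0 = M_2 = 0.
Hence M_0 = 0, M_1 = 4, M_2 = 0.
On [-1, 0], S(t) = 6 - 17/3·(t + 1) + 0·(t + 1)² + 2/3·(t + 1)³.
With (t + 1) = 1/2: S(-1/2) = 13/4.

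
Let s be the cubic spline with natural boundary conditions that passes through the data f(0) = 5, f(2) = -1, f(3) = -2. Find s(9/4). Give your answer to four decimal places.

Write σ_i for s''(x_i). With h_i = 2, 1 and divided differences Δ_i = -3, -1, the continuity of s' gives the tridiagonal system
  2·σ_0 + 6·σ_1 + 1·σ_2 = 6(Δ_1 - Δ_0) = 12
Natural end conditions: σ_0 = σ_2 = 0.
Solving: σ_0 = 0, σ_1 = 2, σ_2 = 0.
On [2, 3], s(x) = -1 - 5/3·(x - 2) + 1·(x - 2)² - 1/3·(x - 2)³.
With (x - 2) = 1/4: s(9/4) = -87/64.

-1.3594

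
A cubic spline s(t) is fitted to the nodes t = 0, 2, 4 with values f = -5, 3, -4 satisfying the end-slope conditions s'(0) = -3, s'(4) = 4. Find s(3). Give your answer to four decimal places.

Put M_i = s'' at the i-th knot. Here h = (2, 2) and Δ = (4, -7/2), so the interior equations h_(i-1)·M_(i-1) + 2(h_(i-1)+h_i)·M_i + h_i·M_(i+1) = 6(Δ_i − Δ_(i-1)) read
  2·M_0 + 8·M_1 + 2·M_2 = 6(Δ_1 - Δ_0) = -45
Clamped end conditions give two more equations: 2h_0·M_0 + h_0·M_1 = 6(Δ_0 - s'(0)) = 42 and h_1·M_1 + 2h_1·M_2 = 6(s'(4) - Δ_1) = 45.
Solving: M_0 = 143/8, M_1 = -59/4, M_2 = 149/8.
On [2, 4], s(t) = 3 + 1/8·(t - 2) - 59/8·(t - 2)² + 89/32·(t - 2)³.
With (t - 2) = 1: s(3) = -47/32.

-1.4688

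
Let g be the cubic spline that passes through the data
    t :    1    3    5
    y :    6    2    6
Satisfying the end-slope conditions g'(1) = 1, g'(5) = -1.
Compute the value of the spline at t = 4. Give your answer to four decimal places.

4.2500

Write M_i for g''(x_i). With h_i = 2, 2 and divided differences Δ_i = -2, 2, the continuity of g' gives the tridiagonal system
  2·M_0 + 8·M_1 + 2·M_2 = 6(Δ_1 - Δ_0) = 24
Clamped end conditions give two more equations: 2h_0·M_0 + h_0·M_1 = 6(Δ_0 - g'(1)) = -18 and h_1·M_1 + 2h_1·M_2 = 6(g'(5) - Δ_1) = -18.
Solving: M_0 = -8, M_1 = 7, M_2 = -8.
On [3, 5], g(t) = 2 + 0·(t - 3) + 7/2·(t - 3)² - 5/4·(t - 3)³.
With (t - 3) = 1: g(4) = 17/4.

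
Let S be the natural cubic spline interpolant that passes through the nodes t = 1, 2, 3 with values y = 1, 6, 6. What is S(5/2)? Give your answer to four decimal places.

Write σ_i for S''(x_i). With h_i = 1, 1 and divided differences Δ_i = 5, 0, the continuity of S' gives the tridiagonal system
  1·σ_0 + 4·σ_1 + 1·σ_2 = 6(Δ_1 - Δ_0) = -30
Natural end conditions: σ_0 = σ_2 = 0.
Solving the tridiagonal system: σ_0 = 0, σ_1 = -15/2, σ_2 = 0.
On [2, 3], S(t) = 6 + 5/2·(t - 2) - 15/4·(t - 2)² + 5/4·(t - 2)³.
With (t - 2) = 1/2: S(5/2) = 207/32.

6.4688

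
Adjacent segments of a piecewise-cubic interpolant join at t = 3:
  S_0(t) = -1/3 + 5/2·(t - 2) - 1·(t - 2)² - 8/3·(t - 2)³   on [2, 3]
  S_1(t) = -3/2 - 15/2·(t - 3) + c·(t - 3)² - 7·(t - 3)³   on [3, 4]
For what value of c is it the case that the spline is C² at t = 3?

-9

S_0''(t) = -2 - 16·(t - 2), so S_0''(3) = -18. On the right, S_1''(3) = 2c, so c = -9.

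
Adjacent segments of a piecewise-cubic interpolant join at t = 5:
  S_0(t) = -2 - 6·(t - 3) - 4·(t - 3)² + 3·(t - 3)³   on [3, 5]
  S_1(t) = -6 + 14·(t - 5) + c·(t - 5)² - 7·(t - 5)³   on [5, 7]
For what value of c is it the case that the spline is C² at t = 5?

14

S_0''(t) = -8 + 18·(t - 3), so S_0''(5) = 28. On the right, S_1''(5) = 2c, so c = 14.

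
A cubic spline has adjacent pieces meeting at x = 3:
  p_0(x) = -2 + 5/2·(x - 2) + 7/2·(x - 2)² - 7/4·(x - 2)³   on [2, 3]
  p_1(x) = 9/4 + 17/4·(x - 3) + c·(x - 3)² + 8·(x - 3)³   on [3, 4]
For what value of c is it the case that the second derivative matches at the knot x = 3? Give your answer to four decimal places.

-1.7500

p_0''(x) = 7 - 21/2·(x - 2), so p_0''(3) = -7/2. On the right, p_1''(3) = 2c, so c = -7/4.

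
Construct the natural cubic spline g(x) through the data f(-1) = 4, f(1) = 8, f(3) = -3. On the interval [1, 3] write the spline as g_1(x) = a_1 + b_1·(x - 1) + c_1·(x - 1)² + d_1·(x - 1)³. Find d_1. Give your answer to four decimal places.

Write M_i for g''(x_i). With h_i = 2, 2 and divided differences Δ_i = 2, -11/2, the continuity of g' gives the tridiagonal system
  2·M_0 + 8·M_1 + 2·M_2 = 6(Δ_1 - Δ_0) = -45
Natural end conditions: M_0 = M_2 = 0.
Solving the tridiagonal system: M_0 = 0, M_1 = -45/8, M_2 = 0.
On [1, 3], with g_1(x) = a_1 + b_1·(x - 1) + c_1·(x - 1)² + d_1·(x - 1)³: c_1 = M_1/2 = -45/16, d_1 = (M_2 - M_1)/(6h_1) = 15/32, b_1 = Δ_1 - h_1(2M_1 + M_2)/6 = -7/4.

0.4688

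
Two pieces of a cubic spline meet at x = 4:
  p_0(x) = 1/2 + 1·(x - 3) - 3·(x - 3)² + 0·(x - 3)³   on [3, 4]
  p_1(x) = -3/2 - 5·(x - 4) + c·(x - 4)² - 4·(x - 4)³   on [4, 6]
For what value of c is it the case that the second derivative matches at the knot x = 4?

-3

p_0''(x) = -6 + 0·(x - 3), so p_0''(4) = -6. On the right, p_1''(4) = 2c, so c = -3.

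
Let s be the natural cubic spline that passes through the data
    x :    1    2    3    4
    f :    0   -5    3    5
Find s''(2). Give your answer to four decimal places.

With M_i denoting the second derivative at x_i, h_i = 1, 1, 1, and Δ_i = (y_(i+1) − y_i)/h_i = -5, 8, 2:
  1·M_0 + 4·M_1 + 1·M_2 = 6(Δ_1 - Δ_0) = 78
  1·M_1 + 4·M_2 + 1·M_3 = 6(Δ_2 - Δ_1) = -36
Natural end conditions: M_0 = M_3 = 0.
Solving the tridiagonal system: M_0 = 0, M_1 = 116/5, M_2 = -74/5, M_3 = 0.

23.2000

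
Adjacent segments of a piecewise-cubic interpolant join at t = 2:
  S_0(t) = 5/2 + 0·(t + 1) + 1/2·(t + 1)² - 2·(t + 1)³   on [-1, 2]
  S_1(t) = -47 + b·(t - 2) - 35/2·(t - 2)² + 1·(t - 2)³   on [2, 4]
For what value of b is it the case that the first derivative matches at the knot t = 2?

S_0'(t) = 0 + 1·(t + 1) - 6·(t + 1)², so S_0'(2) = -51. On the right, S_1'(2) = b, so b = -51.

-51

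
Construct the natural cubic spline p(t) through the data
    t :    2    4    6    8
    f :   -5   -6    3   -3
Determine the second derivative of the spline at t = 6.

-7

Write m_i for p''(x_i). With h_i = 2, 2, 2 and divided differences Δ_i = -1/2, 9/2, -3, the continuity of p' gives the tridiagonal system
  2·m_0 + 8·m_1 + 2·m_2 = 6(Δ_1 - Δ_0) = 30
  2·m_1 + 8·m_2 + 2·m_3 = 6(Δ_2 - Δ_1) = -45
Natural end conditions: m_0 = m_3 = 0.
Solving: m_0 = 0, m_1 = 11/2, m_2 = -7, m_3 = 0.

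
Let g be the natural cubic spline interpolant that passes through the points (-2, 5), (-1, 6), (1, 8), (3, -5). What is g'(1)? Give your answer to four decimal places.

-2.4091

Put M_i = g'' at the i-th knot. Here h = (1, 2, 2) and Δ = (1, 1, -13/2), so the interior equations h_(i-1)·M_(i-1) + 2(h_(i-1)+h_i)·M_i + h_i·M_(i+1) = 6(Δ_i − Δ_(i-1)) read
  1·M_0 + 6·M_1 + 2·M_2 = 6(Δ_1 - Δ_0) = 0
  2·M_1 + 8·M_2 + 2·M_3 = 6(Δ_2 - Δ_1) = -45
Natural end conditions: M_0 = M_3 = 0.
Solving: M_0 = 0, M_1 = 45/22, M_2 = -135/22, M_3 = 0.
On [1, 3], g'(x) = b_2 + 2c_2·(x - 1) + 3d_2·(x - 1)² with b_2 = Δ_2 - h_2(2M_2 + M_3)/6 = -53/22, c_2 = M_2/2 = -135/44, d_2 = (M_3 - M_2)/(6h_2) = 45/88. So g'(1) = -53/22.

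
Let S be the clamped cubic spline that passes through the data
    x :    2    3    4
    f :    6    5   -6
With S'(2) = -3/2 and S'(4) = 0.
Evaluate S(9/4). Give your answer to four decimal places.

Put M_i = S'' at the i-th knot. Here h = (1, 1) and Δ = (-1, -11), so the interior equations h_(i-1)·M_(i-1) + 2(h_(i-1)+h_i)·M_i + h_i·M_(i+1) = 6(Δ_i − Δ_(i-1)) read
  1·M_0 + 4·M_1 + 1·M_2 = 6(Δ_1 - Δ_0) = -60
Clamped end conditions give two more equations: 2h_0·M_0 + h_0·M_1 = 6(Δ_0 - S'(2)) = 3 and h_1·M_1 + 2h_1·M_2 = 6(S'(4) - Δ_1) = 66.
Solving the tridiagonal system: M_0 = 69/4, M_1 = -63/2, M_2 = 195/4.
On [2, 3], S(x) = 6 - 3/2·(x - 2) + 69/8·(x - 2)² - 65/8·(x - 2)³.
With (x - 2) = 1/4: S(9/4) = 3091/512.

6.0371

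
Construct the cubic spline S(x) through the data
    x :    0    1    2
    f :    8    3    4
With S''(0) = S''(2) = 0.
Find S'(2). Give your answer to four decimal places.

2.5000

Put σ_i = S'' at the i-th knot. Here h = (1, 1) and Δ = (-5, 1), so the interior equations h_(i-1)·σ_(i-1) + 2(h_(i-1)+h_i)·σ_i + h_i·σ_(i+1) = 6(Δ_i − Δ_(i-1)) read
  1·σ_0 + 4·σ_1 + 1·σ_2 = 6(Δ_1 - Δ_0) = 36
Natural end conditions: σ_0 = σ_2 = 0.
Solving the tridiagonal system: σ_0 = 0, σ_1 = 9, σ_2 = 0.
On [1, 2], S'(x) = b_1 + 2c_1·(x - 1) + 3d_1·(x - 1)² with b_1 = Δ_1 - h_1(2σ_1 + σ_2)/6 = -2, c_1 = σ_1/2 = 9/2, d_1 = (σ_2 - σ_1)/(6h_1) = -3/2. So S'(2) = 5/2.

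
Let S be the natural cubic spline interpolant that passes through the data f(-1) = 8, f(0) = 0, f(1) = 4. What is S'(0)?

-2

Put M_i = S'' at the i-th knot. Here h = (1, 1) and Δ = (-8, 4), so the interior equations h_(i-1)·M_(i-1) + 2(h_(i-1)+h_i)·M_i + h_i·M_(i+1) = 6(Δ_i − Δ_(i-1)) read
  1·M_0 + 4·M_1 + 1·M_2 = 6(Δ_1 - Δ_0) = 72
Natural end conditions: M_0 = M_2 = 0.
Solving the tridiagonal system: M_0 = 0, M_1 = 18, M_2 = 0.
On [0, 1], S'(x) = b_1 + 2c_1·x + 3d_1·x² with b_1 = Δ_1 - h_1(2M_1 + M_2)/6 = -2, c_1 = M_1/2 = 9, d_1 = (M_2 - M_1)/(6h_1) = -3. So S'(0) = -2.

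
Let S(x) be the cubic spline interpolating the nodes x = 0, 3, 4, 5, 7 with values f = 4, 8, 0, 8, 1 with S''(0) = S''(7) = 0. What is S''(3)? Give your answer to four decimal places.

-10.8596

Write σ_i for S''(x_i). With h_i = 3, 1, 1, 2 and divided differences Δ_i = 4/3, -8, 8, -7/2, the continuity of S' gives the tridiagonal system
  3·σ_0 + 8·σ_1 + 1·σ_2 = 6(Δ_1 - Δ_0) = -56
  1·σ_1 + 4·σ_2 + 1·σ_3 = 6(Δ_2 - Δ_1) = 96
  1·σ_2 + 6·σ_3 + 2·σ_4 = 6(Δ_3 - Δ_2) = -69
Natural end conditions: σ_0 = σ_4 = 0.
Hence σ_0 = 0, σ_1 = -1933/178, σ_2 = 2748/89, σ_3 = -2963/178, σ_4 = 0.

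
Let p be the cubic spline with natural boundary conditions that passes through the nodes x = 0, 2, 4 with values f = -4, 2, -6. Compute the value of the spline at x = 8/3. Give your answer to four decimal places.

With σ_i denoting the second derivative at x_i, h_i = 2, 2, and Δ_i = (y_(i+1) − y_i)/h_i = 3, -4:
  2·σ_0 + 8·σ_1 + 2·σ_2 = 6(Δ_1 - Δ_0) = -42
Natural end conditions: σ_0 = σ_2 = 0.
Hence σ_0 = 0, σ_1 = -21/4, σ_2 = 0.
On [2, 4], p(x) = 2 - 1/2·(x - 2) - 21/8·(x - 2)² + 7/16·(x - 2)³.
With (x - 2) = 2/3: p(8/3) = 17/27.

0.6296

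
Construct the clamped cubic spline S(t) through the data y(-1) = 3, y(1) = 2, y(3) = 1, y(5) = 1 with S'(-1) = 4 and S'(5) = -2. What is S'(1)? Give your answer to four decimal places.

-1.9000

With σ_i denoting the second derivative at x_i, h_i = 2, 2, 2, and Δ_i = (y_(i+1) − y_i)/h_i = -1/2, -1/2, 0:
  2·σ_0 + 8·σ_1 + 2·σ_2 = 6(Δ_1 - Δ_0) = 0
  2·σ_1 + 8·σ_2 + 2·σ_3 = 6(Δ_2 - Δ_1) = 3
Clamped end conditions give two more equations: 2h_0·σ_0 + h_0·σ_1 = 6(Δ_0 - S'(-1)) = -27 and h_2·σ_2 + 2h_2·σ_3 = 6(S'(5) - Δ_2) = -12.
Solving: σ_0 = -38/5, σ_1 = 17/10, σ_2 = 4/5, σ_3 = -17/5.
On [1, 3], S'(t) = b_1 + 2c_1·(t - 1) + 3d_1·(t - 1)² with b_1 = Δ_1 - h_1(2σ_1 + σ_2)/6 = -19/10, c_1 = σ_1/2 = 17/20, d_1 = (σ_2 - σ_1)/(6h_1) = -3/40. So S'(1) = -19/10.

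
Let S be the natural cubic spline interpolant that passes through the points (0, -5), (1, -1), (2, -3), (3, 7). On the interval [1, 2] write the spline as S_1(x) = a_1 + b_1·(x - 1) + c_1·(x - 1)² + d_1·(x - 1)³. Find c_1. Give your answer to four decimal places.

Let M_i = S''(x_i). Step sizes h_i = 1, 1, 1; slopes of the chords Δ_i = (y_(i+1) - y_i)/h_i = 4, -2, 10.
  1·M_0 + 4·M_1 + 1·M_2 = 6(Δ_1 - Δ_0) = -36
  1·M_1 + 4·M_2 + 1·M_3 = 6(Δ_2 - Δ_1) = 72
Natural end conditions: M_0 = M_3 = 0.
Solving the tridiagonal system: M_0 = 0, M_1 = -72/5, M_2 = 108/5, M_3 = 0.
On [1, 2], with S_1(x) = a_1 + b_1·(x - 1) + c_1·(x - 1)² + d_1·(x - 1)³: c_1 = M_1/2 = -36/5, d_1 = (M_2 - M_1)/(6h_1) = 6, b_1 = Δ_1 - h_1(2M_1 + M_2)/6 = -4/5.

-7.2000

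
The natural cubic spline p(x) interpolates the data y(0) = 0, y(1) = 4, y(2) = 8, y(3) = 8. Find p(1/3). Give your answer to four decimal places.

1.2543

Put M_i = p'' at the i-th knot. Here h = (1, 1, 1) and Δ = (4, 4, 0), so the interior equations h_(i-1)·M_(i-1) + 2(h_(i-1)+h_i)·M_i + h_i·M_(i+1) = 6(Δ_i − Δ_(i-1)) read
  1·M_0 + 4·M_1 + 1·M_2 = 6(Δ_1 - Δ_0) = 0
  1·M_1 + 4·M_2 + 1·M_3 = 6(Δ_2 - Δ_1) = -24
Natural end conditions: M_0 = M_3 = 0.
Solving the tridiagonal system: M_0 = 0, M_1 = 8/5, M_2 = -32/5, M_3 = 0.
On [0, 1], p(x) = 0 + 56/15·x + 0·x² + 4/15·x³.
With x = 1/3: p(1/3) = 508/405.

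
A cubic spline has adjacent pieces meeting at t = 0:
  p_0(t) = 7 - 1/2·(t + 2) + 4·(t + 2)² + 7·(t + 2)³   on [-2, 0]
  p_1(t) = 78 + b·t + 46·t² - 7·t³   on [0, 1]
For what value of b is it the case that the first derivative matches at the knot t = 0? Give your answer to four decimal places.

99.5000

p_0'(t) = -1/2 + 8·(t + 2) + 21·(t + 2)², so p_0'(0) = 199/2. On the right, p_1'(0) = b, so b = 199/2.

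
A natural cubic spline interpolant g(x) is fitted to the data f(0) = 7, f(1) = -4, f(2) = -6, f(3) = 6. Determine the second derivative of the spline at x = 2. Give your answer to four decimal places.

With m_i denoting the second derivative at x_i, h_i = 1, 1, 1, and Δ_i = (y_(i+1) − y_i)/h_i = -11, -2, 12:
  1·m_0 + 4·m_1 + 1·m_2 = 6(Δ_1 - Δ_0) = 54
  1·m_1 + 4·m_2 + 1·m_3 = 6(Δ_2 - Δ_1) = 84
Natural end conditions: m_0 = m_3 = 0.
Hence m_0 = 0, m_1 = 44/5, m_2 = 94/5, m_3 = 0.

18.8000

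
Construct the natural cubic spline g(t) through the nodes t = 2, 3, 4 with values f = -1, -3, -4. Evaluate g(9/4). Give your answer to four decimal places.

Write M_i for g''(x_i). With h_i = 1, 1 and divided differences Δ_i = -2, -1, the continuity of g' gives the tridiagonal system
  1·M_0 + 4·M_1 + 1·M_2 = 6(Δ_1 - Δ_0) = 6
Natural end conditions: M_0 = M_2 = 0.
Hence M_0 = 0, M_1 = 3/2, M_2 = 0.
On [2, 3], g(t) = -1 - 9/4·(t - 2) + 0·(t - 2)² + 1/4·(t - 2)³.
With (t - 2) = 1/4: g(9/4) = -399/256.

-1.5586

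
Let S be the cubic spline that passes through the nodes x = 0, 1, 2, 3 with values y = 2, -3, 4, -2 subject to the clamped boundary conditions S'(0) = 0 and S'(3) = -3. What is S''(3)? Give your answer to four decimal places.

With σ_i denoting the second derivative at x_i, h_i = 1, 1, 1, and Δ_i = (y_(i+1) − y_i)/h_i = -5, 7, -6:
  1·σ_0 + 4·σ_1 + 1·σ_2 = 6(Δ_1 - Δ_0) = 72
  1·σ_1 + 4·σ_2 + 1·σ_3 = 6(Δ_2 - Δ_1) = -78
Clamped end conditions give two more equations: 2h_0·σ_0 + h_0·σ_1 = 6(Δ_0 - S'(0)) = -30 and h_2·σ_2 + 2h_2·σ_3 = 6(S'(3) - Δ_2) = 18.
Solving: σ_0 = -162/5, σ_1 = 174/5, σ_2 = -174/5, σ_3 = 132/5.

26.4000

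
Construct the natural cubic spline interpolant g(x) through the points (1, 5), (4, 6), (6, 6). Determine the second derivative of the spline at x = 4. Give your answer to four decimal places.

-0.2000

Let m_i = g''(x_i). Step sizes h_i = 3, 2; slopes of the chords Δ_i = (y_(i+1) - y_i)/h_i = 1/3, 0.
  3·m_0 + 10·m_1 + 2·m_2 = 6(Δ_1 - Δ_0) = -2
Natural end conditions: m_0 = m_2 = 0.
Forward elimination and back-substitution give m_0 = 0, m_1 = -1/5, m_2 = 0.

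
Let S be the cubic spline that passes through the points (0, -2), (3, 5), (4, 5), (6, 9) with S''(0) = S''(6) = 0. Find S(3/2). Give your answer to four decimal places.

With m_i denoting the second derivative at x_i, h_i = 3, 1, 2, and Δ_i = (y_(i+1) − y_i)/h_i = 7/3, 0, 2:
  3·m_0 + 8·m_1 + 1·m_2 = 6(Δ_1 - Δ_0) = -14
  1·m_1 + 6·m_2 + 2·m_3 = 6(Δ_2 - Δ_1) = 12
Natural end conditions: m_0 = m_3 = 0.
Forward elimination and back-substitution give m_0 = 0, m_1 = -96/47, m_2 = 110/47, m_3 = 0.
On [0, 3], S(x) = -2 + 473/141·x + 0·x² - 16/141·x³.
With x = 3/2: S(3/2) = 249/94.

2.6489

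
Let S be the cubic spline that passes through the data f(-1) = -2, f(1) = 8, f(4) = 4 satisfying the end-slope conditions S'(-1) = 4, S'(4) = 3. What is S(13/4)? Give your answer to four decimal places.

3.6266

Write M_i for S''(x_i). With h_i = 2, 3 and divided differences Δ_i = 5, -4/3, the continuity of S' gives the tridiagonal system
  2·M_0 + 10·M_1 + 3·M_2 = 6(Δ_1 - Δ_0) = -38
Clamped end conditions give two more equations: 2h_0·M_0 + h_0·M_1 = 6(Δ_0 - S'(-1)) = 6 and h_1·M_1 + 2h_1·M_2 = 6(S'(4) - Δ_1) = 26.
Hence M_0 = 51/10, M_1 = -36/5, M_2 = 119/15.
On [1, 4], S(x) = 8 + 19/10·(x - 1) - 18/5·(x - 1)² + 227/270·(x - 1)³.
With (x - 1) = 9/4: S(13/4) = 2321/640.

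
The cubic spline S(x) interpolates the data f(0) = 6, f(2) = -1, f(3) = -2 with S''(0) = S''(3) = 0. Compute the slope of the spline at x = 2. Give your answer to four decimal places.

Let σ_i = S''(x_i). Step sizes h_i = 2, 1; slopes of the chords Δ_i = (y_(i+1) - y_i)/h_i = -7/2, -1.
  2·σ_0 + 6·σ_1 + 1·σ_2 = 6(Δ_1 - Δ_0) = 15
Natural end conditions: σ_0 = σ_2 = 0.
Solving: σ_0 = 0, σ_1 = 5/2, σ_2 = 0.
On [2, 3], S'(x) = b_1 + 2c_1·(x - 2) + 3d_1·(x - 2)² with b_1 = Δ_1 - h_1(2σ_1 + σ_2)/6 = -11/6, c_1 = σ_1/2 = 5/4, d_1 = (σ_2 - σ_1)/(6h_1) = -5/12. So S'(2) = -11/6.

-1.8333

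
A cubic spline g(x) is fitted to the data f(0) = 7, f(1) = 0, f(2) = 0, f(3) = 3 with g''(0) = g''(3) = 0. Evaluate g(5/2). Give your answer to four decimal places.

1.3750

Let m_i = g''(x_i). Step sizes h_i = 1, 1, 1; slopes of the chords Δ_i = (y_(i+1) - y_i)/h_i = -7, 0, 3.
  1·m_0 + 4·m_1 + 1·m_2 = 6(Δ_1 - Δ_0) = 42
  1·m_1 + 4·m_2 + 1·m_3 = 6(Δ_2 - Δ_1) = 18
Natural end conditions: m_0 = m_3 = 0.
Hence m_0 = 0, m_1 = 10, m_2 = 2, m_3 = 0.
On [2, 3], g(x) = 0 + 7/3·(x - 2) + 1·(x - 2)² - 1/3·(x - 2)³.
With (x - 2) = 1/2: g(5/2) = 11/8.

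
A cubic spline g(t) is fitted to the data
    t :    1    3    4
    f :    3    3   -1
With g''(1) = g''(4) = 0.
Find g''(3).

-4

Write M_i for g''(x_i). With h_i = 2, 1 and divided differences Δ_i = 0, -4, the continuity of g' gives the tridiagonal system
  2·M_0 + 6·M_1 + 1·M_2 = 6(Δ_1 - Δ_0) = -24
Natural end conditions: M_0 = M_2 = 0.
Hence M_0 = 0, M_1 = -4, M_2 = 0.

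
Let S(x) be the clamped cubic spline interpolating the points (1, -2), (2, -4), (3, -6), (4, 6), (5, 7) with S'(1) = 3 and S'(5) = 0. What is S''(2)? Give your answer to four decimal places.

-3.8571

Put σ_i = S'' at the i-th knot. Here h = (1, 1, 1, 1) and Δ = (-2, -2, 12, 1), so the interior equations h_(i-1)·σ_(i-1) + 2(h_(i-1)+h_i)·σ_i + h_i·σ_(i+1) = 6(Δ_i − Δ_(i-1)) read
  1·σ_0 + 4·σ_1 + 1·σ_2 = 6(Δ_1 - Δ_0) = 0
  1·σ_1 + 4·σ_2 + 1·σ_3 = 6(Δ_2 - Δ_1) = 84
  1·σ_2 + 4·σ_3 + 1·σ_4 = 6(Δ_3 - Δ_2) = -66
Clamped end conditions give two more equations: 2h_0·σ_0 + h_0·σ_1 = 6(Δ_0 - S'(1)) = -30 and h_3·σ_3 + 2h_3·σ_4 = 6(S'(5) - Δ_3) = -6.
Forward elimination and back-substitution give σ_0 = -183/14, σ_1 = -27/7, σ_2 = 57/2, σ_3 = -183/7, σ_4 = 141/14.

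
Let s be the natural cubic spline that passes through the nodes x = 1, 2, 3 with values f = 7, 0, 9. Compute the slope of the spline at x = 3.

13

Let M_i = s''(x_i). Step sizes h_i = 1, 1; slopes of the chords Δ_i = (y_(i+1) - y_i)/h_i = -7, 9.
  1·M_0 + 4·M_1 + 1·M_2 = 6(Δ_1 - Δ_0) = 96
Natural end conditions: M_0 = M_2 = 0.
Forward elimination and back-substitution give M_0 = 0, M_1 = 24, M_2 = 0.
On [2, 3], s'(x) = b_1 + 2c_1·(x - 2) + 3d_1·(x - 2)² with b_1 = Δ_1 - h_1(2M_1 + M_2)/6 = 1, c_1 = M_1/2 = 12, d_1 = (M_2 - M_1)/(6h_1) = -4. So s'(3) = 13.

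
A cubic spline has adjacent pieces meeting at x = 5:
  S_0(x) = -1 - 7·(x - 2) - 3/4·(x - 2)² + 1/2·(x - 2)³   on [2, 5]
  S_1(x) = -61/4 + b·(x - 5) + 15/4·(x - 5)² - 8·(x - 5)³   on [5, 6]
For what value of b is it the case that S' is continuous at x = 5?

S_0'(x) = -7 - 3/2·(x - 2) + 3/2·(x - 2)², so S_0'(5) = 2. On the right, S_1'(5) = b, so b = 2.

2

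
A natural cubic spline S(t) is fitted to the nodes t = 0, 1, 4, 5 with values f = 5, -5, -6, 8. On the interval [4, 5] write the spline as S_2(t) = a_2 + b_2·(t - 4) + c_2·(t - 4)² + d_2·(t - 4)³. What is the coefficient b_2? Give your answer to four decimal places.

Let m_i = S''(x_i). Step sizes h_i = 1, 3, 1; slopes of the chords Δ_i = (y_(i+1) - y_i)/h_i = -10, -1/3, 14.
  1·m_0 + 8·m_1 + 3·m_2 = 6(Δ_1 - Δ_0) = 58
  3·m_1 + 8·m_2 + 1·m_3 = 6(Δ_2 - Δ_1) = 86
Natural end conditions: m_0 = m_3 = 0.
Solving: m_0 = 0, m_1 = 206/55, m_2 = 514/55, m_3 = 0.
On [4, 5], with S_2(t) = a_2 + b_2·(t - 4) + c_2·(t - 4)² + d_2·(t - 4)³: c_2 = m_2/2 = 257/55, d_2 = (m_3 - m_2)/(6h_2) = -257/165, b_2 = Δ_2 - h_2(2m_2 + m_3)/6 = 1796/165.

10.8848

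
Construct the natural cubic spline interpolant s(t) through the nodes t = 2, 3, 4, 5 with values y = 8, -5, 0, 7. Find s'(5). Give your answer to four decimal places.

Let M_i = s''(x_i). Step sizes h_i = 1, 1, 1; slopes of the chords Δ_i = (y_(i+1) - y_i)/h_i = -13, 5, 7.
  1·M_0 + 4·M_1 + 1·M_2 = 6(Δ_1 - Δ_0) = 108
  1·M_1 + 4·M_2 + 1·M_3 = 6(Δ_2 - Δ_1) = 12
Natural end conditions: M_0 = M_3 = 0.
Solving the tridiagonal system: M_0 = 0, M_1 = 28, M_2 = -4, M_3 = 0.
On [4, 5], s'(t) = b_2 + 2c_2·(t - 4) + 3d_2·(t - 4)² with b_2 = Δ_2 - h_2(2M_2 + M_3)/6 = 25/3, c_2 = M_2/2 = -2, d_2 = (M_3 - M_2)/(6h_2) = 2/3. So s'(5) = 19/3.

6.3333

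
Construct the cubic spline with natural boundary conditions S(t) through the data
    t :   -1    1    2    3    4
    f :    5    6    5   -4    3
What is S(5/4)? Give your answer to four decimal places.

Let σ_i = S''(x_i). Step sizes h_i = 2, 1, 1, 1; slopes of the chords Δ_i = (y_(i+1) - y_i)/h_i = 1/2, -1, -9, 7.
  2·σ_0 + 6·σ_1 + 1·σ_2 = 6(Δ_1 - Δ_0) = -9
  1·σ_1 + 4·σ_2 + 1·σ_3 = 6(Δ_2 - Δ_1) = -48
  1·σ_2 + 4·σ_3 + 1·σ_4 = 6(Δ_3 - Δ_2) = 96
Natural end conditions: σ_0 = σ_4 = 0.
Solving the tridiagonal system: σ_0 = 0, σ_1 = 153/86, σ_2 = -846/43, σ_3 = 2487/86, σ_4 = 0.
On [1, 2], S(t) = 6 + 145/86·(t - 1) + 153/172·(t - 1)² - 615/172·(t - 1)³.
With (t - 1) = 1/4: S(5/4) = 70685/11008.

6.4212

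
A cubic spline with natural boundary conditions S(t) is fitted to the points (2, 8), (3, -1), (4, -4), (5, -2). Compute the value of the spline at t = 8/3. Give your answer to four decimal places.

1.5309

Let M_i = S''(x_i). Step sizes h_i = 1, 1, 1; slopes of the chords Δ_i = (y_(i+1) - y_i)/h_i = -9, -3, 2.
  1·M_0 + 4·M_1 + 1·M_2 = 6(Δ_1 - Δ_0) = 36
  1·M_1 + 4·M_2 + 1·M_3 = 6(Δ_2 - Δ_1) = 30
Natural end conditions: M_0 = M_3 = 0.
Forward elimination and back-substitution give M_0 = 0, M_1 = 38/5, M_2 = 28/5, M_3 = 0.
On [2, 3], S(t) = 8 - 154/15·(t - 2) + 0·(t - 2)² + 19/15·(t - 2)³.
With (t - 2) = 2/3: S(8/3) = 124/81.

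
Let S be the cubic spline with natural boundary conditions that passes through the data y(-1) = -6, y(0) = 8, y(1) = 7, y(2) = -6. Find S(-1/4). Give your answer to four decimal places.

5.5500

Put M_i = S'' at the i-th knot. Here h = (1, 1, 1) and Δ = (14, -1, -13), so the interior equations h_(i-1)·M_(i-1) + 2(h_(i-1)+h_i)·M_i + h_i·M_(i+1) = 6(Δ_i − Δ_(i-1)) read
  1·M_0 + 4·M_1 + 1·M_2 = 6(Δ_1 - Δ_0) = -90
  1·M_1 + 4·M_2 + 1·M_3 = 6(Δ_2 - Δ_1) = -72
Natural end conditions: M_0 = M_3 = 0.
Forward elimination and back-substitution give M_0 = 0, M_1 = -96/5, M_2 = -66/5, M_3 = 0.
On [-1, 0], S(t) = -6 + 86/5·(t + 1) + 0·(t + 1)² - 16/5·(t + 1)³.
With (t + 1) = 3/4: S(-1/4) = 111/20.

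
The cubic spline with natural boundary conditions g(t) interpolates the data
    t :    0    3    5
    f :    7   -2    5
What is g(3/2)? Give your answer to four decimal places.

Let M_i = g''(x_i). Step sizes h_i = 3, 2; slopes of the chords Δ_i = (y_(i+1) - y_i)/h_i = -3, 7/2.
  3·M_0 + 10·M_1 + 2·M_2 = 6(Δ_1 - Δ_0) = 39
Natural end conditions: M_0 = M_2 = 0.
Solving: M_0 = 0, M_1 = 39/10, M_2 = 0.
On [0, 3], g(t) = 7 - 99/20·t + 0·t² + 13/60·t³.
With t = 3/2: g(3/2) = 49/160.

0.3063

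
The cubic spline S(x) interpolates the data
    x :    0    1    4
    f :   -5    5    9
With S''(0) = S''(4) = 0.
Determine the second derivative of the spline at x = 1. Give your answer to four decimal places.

-6.5000

With M_i denoting the second derivative at x_i, h_i = 1, 3, and Δ_i = (y_(i+1) − y_i)/h_i = 10, 4/3:
  1·M_0 + 8·M_1 + 3·M_2 = 6(Δ_1 - Δ_0) = -52
Natural end conditions: M_0 = M_2 = 0.
Solving: M_0 = 0, M_1 = -13/2, M_2 = 0.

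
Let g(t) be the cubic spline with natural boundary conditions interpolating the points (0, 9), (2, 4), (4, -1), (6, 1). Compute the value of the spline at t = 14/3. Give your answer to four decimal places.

-1.0247

Write M_i for g''(x_i). With h_i = 2, 2, 2 and divided differences Δ_i = -5/2, -5/2, 1, the continuity of g' gives the tridiagonal system
  2·M_0 + 8·M_1 + 2·M_2 = 6(Δ_1 - Δ_0) = 0
  2·M_1 + 8·M_2 + 2·M_3 = 6(Δ_2 - Δ_1) = 21
Natural end conditions: M_0 = M_3 = 0.
Solving: M_0 = 0, M_1 = -7/10, M_2 = 14/5, M_3 = 0.
On [4, 6], g(t) = -1 - 13/15·(t - 4) + 7/5·(t - 4)² - 7/30·(t - 4)³.
With (t - 4) = 2/3: g(14/3) = -83/81.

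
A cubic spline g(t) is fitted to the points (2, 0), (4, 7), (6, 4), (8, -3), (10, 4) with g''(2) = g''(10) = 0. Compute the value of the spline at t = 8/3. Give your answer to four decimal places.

2.9683

Let σ_i = g''(x_i). Step sizes h_i = 2, 2, 2, 2; slopes of the chords Δ_i = (y_(i+1) - y_i)/h_i = 7/2, -3/2, -7/2, 7/2.
  2·σ_0 + 8·σ_1 + 2·σ_2 = 6(Δ_1 - Δ_0) = -30
  2·σ_1 + 8·σ_2 + 2·σ_3 = 6(Δ_2 - Δ_1) = -12
  2·σ_2 + 8·σ_3 + 2·σ_4 = 6(Δ_3 - Δ_2) = 42
Natural end conditions: σ_0 = σ_4 = 0.
Forward elimination and back-substitution give σ_0 = 0, σ_1 = -45/14, σ_2 = -15/7, σ_3 = 81/14, σ_4 = 0.
On [2, 4], g(t) = 0 + 32/7·(t - 2) + 0·(t - 2)² - 15/56·(t - 2)³.
With (t - 2) = 2/3: g(8/3) = 187/63.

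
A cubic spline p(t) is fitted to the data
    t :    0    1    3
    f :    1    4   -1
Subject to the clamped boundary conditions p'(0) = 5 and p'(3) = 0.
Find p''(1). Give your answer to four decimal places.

Write M_i for p''(x_i). With h_i = 1, 2 and divided differences Δ_i = 3, -5/2, the continuity of p' gives the tridiagonal system
  1·M_0 + 6·M_1 + 2·M_2 = 6(Δ_1 - Δ_0) = -33
Clamped end conditions give two more equations: 2h_0·M_0 + h_0·M_1 = 6(Δ_0 - p'(0)) = -12 and h_1·M_1 + 2h_1·M_2 = 6(p'(3) - Δ_1) = 15.
Hence M_0 = -13/6, M_1 = -23/3, M_2 = 91/12.

-7.6667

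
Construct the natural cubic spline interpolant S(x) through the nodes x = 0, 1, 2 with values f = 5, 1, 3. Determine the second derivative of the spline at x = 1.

9

With m_i denoting the second derivative at x_i, h_i = 1, 1, and Δ_i = (y_(i+1) − y_i)/h_i = -4, 2:
  1·m_0 + 4·m_1 + 1·m_2 = 6(Δ_1 - Δ_0) = 36
Natural end conditions: m_0 = m_2 = 0.
Forward elimination and back-substitution give m_0 = 0, m_1 = 9, m_2 = 0.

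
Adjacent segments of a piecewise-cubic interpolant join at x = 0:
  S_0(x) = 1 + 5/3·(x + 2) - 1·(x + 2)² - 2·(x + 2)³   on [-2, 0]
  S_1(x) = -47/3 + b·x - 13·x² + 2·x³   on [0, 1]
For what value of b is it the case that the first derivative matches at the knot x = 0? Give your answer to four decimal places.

S_0'(x) = 5/3 - 2·(x + 2) - 6·(x + 2)², so S_0'(0) = -79/3. On the right, S_1'(0) = b, so b = -79/3.

-26.3333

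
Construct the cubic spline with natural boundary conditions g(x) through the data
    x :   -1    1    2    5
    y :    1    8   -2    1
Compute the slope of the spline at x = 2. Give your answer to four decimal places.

With m_i denoting the second derivative at x_i, h_i = 2, 1, 3, and Δ_i = (y_(i+1) − y_i)/h_i = 7/2, -10, 1:
  2·m_0 + 6·m_1 + 1·m_2 = 6(Δ_1 - Δ_0) = -81
  1·m_1 + 8·m_2 + 3·m_3 = 6(Δ_2 - Δ_1) = 66
Natural end conditions: m_0 = m_3 = 0.
Hence m_0 = 0, m_1 = -714/47, m_2 = 477/47, m_3 = 0.
On [2, 5], g'(x) = b_2 + 2c_2·(x - 2) + 3d_2·(x - 2)² with b_2 = Δ_2 - h_2(2m_2 + m_3)/6 = -430/47, c_2 = m_2/2 = 477/94, d_2 = (m_3 - m_2)/(6h_2) = -53/94. So g'(2) = -430/47.

-9.1489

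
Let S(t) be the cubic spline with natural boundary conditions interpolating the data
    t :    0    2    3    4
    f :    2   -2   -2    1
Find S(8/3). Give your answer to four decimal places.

-2.3221

Let σ_i = S''(x_i). Step sizes h_i = 2, 1, 1; slopes of the chords Δ_i = (y_(i+1) - y_i)/h_i = -2, 0, 3.
  2·σ_0 + 6·σ_1 + 1·σ_2 = 6(Δ_1 - Δ_0) = 12
  1·σ_1 + 4·σ_2 + 1·σ_3 = 6(Δ_2 - Δ_1) = 18
Natural end conditions: σ_0 = σ_3 = 0.
Solving: σ_0 = 0, σ_1 = 30/23, σ_2 = 96/23, σ_3 = 0.
On [2, 3], S(t) = -2 - 26/23·(t - 2) + 15/23·(t - 2)² + 11/23·(t - 2)³.
With (t - 2) = 2/3: S(8/3) = -1442/621.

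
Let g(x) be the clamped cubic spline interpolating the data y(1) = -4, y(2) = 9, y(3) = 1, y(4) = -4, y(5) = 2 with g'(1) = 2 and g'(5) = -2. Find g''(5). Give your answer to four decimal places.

-35.2857

Let M_i = g''(x_i). Step sizes h_i = 1, 1, 1, 1; slopes of the chords Δ_i = (y_(i+1) - y_i)/h_i = 13, -8, -5, 6.
  1·M_0 + 4·M_1 + 1·M_2 = 6(Δ_1 - Δ_0) = -126
  1·M_1 + 4·M_2 + 1·M_3 = 6(Δ_2 - Δ_1) = 18
  1·M_2 + 4·M_3 + 1·M_4 = 6(Δ_3 - Δ_2) = 66
Clamped end conditions give two more equations: 2h_0·M_0 + h_0·M_1 = 6(Δ_0 - g'(1)) = 66 and h_3·M_3 + 2h_3·M_4 = 6(g'(5) - Δ_3) = -48.
Forward elimination and back-substitution give M_0 = 401/7, M_1 = -340/7, M_2 = 11, M_3 = 158/7, M_4 = -247/7.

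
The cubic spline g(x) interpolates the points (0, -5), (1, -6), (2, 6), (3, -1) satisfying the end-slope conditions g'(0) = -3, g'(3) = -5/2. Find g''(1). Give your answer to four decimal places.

33.7333

Let m_i = g''(x_i). Step sizes h_i = 1, 1, 1; slopes of the chords Δ_i = (y_(i+1) - y_i)/h_i = -1, 12, -7.
  1·m_0 + 4·m_1 + 1·m_2 = 6(Δ_1 - Δ_0) = 78
  1·m_1 + 4·m_2 + 1·m_3 = 6(Δ_2 - Δ_1) = -114
Clamped end conditions give two more equations: 2h_0·m_0 + h_0·m_1 = 6(Δ_0 - g'(0)) = 12 and h_2·m_2 + 2h_2·m_3 = 6(g'(3) - Δ_2) = 27.
Forward elimination and back-substitution give m_0 = -163/15, m_1 = 506/15, m_2 = -691/15, m_3 = 548/15.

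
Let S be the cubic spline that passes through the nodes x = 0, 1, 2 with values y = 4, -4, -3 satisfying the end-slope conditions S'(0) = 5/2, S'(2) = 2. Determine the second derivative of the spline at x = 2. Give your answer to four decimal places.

-10.7500

Write m_i for S''(x_i). With h_i = 1, 1 and divided differences Δ_i = -8, 1, the continuity of S' gives the tridiagonal system
  1·m_0 + 4·m_1 + 1·m_2 = 6(Δ_1 - Δ_0) = 54
Clamped end conditions give two more equations: 2h_0·m_0 + h_0·m_1 = 6(Δ_0 - S'(0)) = -63 and h_1·m_1 + 2h_1·m_2 = 6(S'(2) - Δ_1) = 6.
Solving the tridiagonal system: m_0 = -181/4, m_1 = 55/2, m_2 = -43/4.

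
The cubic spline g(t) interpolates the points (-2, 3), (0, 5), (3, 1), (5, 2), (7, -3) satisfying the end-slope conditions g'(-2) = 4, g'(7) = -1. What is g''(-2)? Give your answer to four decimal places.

-3.8446

Let σ_i = g''(x_i). Step sizes h_i = 2, 3, 2, 2; slopes of the chords Δ_i = (y_(i+1) - y_i)/h_i = 1, -4/3, 1/2, -5/2.
  2·σ_0 + 10·σ_1 + 3·σ_2 = 6(Δ_1 - Δ_0) = -14
  3·σ_1 + 10·σ_2 + 2·σ_3 = 6(Δ_2 - Δ_1) = 11
  2·σ_2 + 8·σ_3 + 2·σ_4 = 6(Δ_3 - Δ_2) = -18
Clamped end conditions give two more equations: 2h_0·σ_0 + h_0·σ_1 = 6(Δ_0 - g'(-2)) = -18 and h_3·σ_3 + 2h_3·σ_4 = 6(g'(7) - Δ_3) = 9.
Forward elimination and back-substitution give σ_0 = -1361/354, σ_1 = -232/177, σ_2 = 401/177, σ_3 = -1367/354, σ_4 = 740/177.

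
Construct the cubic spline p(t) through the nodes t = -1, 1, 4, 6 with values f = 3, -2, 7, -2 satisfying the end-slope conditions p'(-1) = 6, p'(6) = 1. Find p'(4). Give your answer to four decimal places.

-2.1875

Put m_i = p'' at the i-th knot. Here h = (2, 3, 2) and Δ = (-5/2, 3, -9/2), so the interior equations h_(i-1)·m_(i-1) + 2(h_(i-1)+h_i)·m_i + h_i·m_(i+1) = 6(Δ_i − Δ_(i-1)) read
  2·m_0 + 10·m_1 + 3·m_2 = 6(Δ_1 - Δ_0) = 33
  3·m_1 + 10·m_2 + 2·m_3 = 6(Δ_2 - Δ_1) = -45
Clamped end conditions give two more equations: 2h_0·m_0 + h_0·m_1 = 6(Δ_0 - p'(-1)) = -51 and h_2·m_2 + 2h_2·m_3 = 6(p'(6) - Δ_2) = 33.
Solving: m_0 = -283/16, m_1 = 79/8, m_2 = -81/8, m_3 = 213/16.
On [4, 6], p'(t) = b_2 + 2c_2·(t - 4) + 3d_2·(t - 4)² with b_2 = Δ_2 - h_2(2m_2 + m_3)/6 = -35/16, c_2 = m_2/2 = -81/16, d_2 = (m_3 - m_2)/(6h_2) = 125/64. So p'(4) = -35/16.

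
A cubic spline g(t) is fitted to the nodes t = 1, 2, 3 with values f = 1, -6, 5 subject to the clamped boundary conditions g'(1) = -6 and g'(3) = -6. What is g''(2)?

With M_i denoting the second derivative at x_i, h_i = 1, 1, and Δ_i = (y_(i+1) − y_i)/h_i = -7, 11:
  1·M_0 + 4·M_1 + 1·M_2 = 6(Δ_1 - Δ_0) = 108
Clamped end conditions give two more equations: 2h_0·M_0 + h_0·M_1 = 6(Δ_0 - g'(1)) = -6 and h_1·M_1 + 2h_1·M_2 = 6(g'(3) - Δ_1) = -102.
Hence M_0 = -30, M_1 = 54, M_2 = -78.

54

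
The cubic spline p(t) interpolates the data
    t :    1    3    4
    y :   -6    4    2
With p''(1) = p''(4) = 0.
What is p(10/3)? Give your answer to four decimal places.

3.7654

Write M_i for p''(x_i). With h_i = 2, 1 and divided differences Δ_i = 5, -2, the continuity of p' gives the tridiagonal system
  2·M_0 + 6·M_1 + 1·M_2 = 6(Δ_1 - Δ_0) = -42
Natural end conditions: M_0 = M_2 = 0.
Forward elimination and back-substitution give M_0 = 0, M_1 = -7, M_2 = 0.
On [3, 4], p(t) = 4 + 1/3·(t - 3) - 7/2·(t - 3)² + 7/6·(t - 3)³.
With (t - 3) = 1/3: p(10/3) = 305/81.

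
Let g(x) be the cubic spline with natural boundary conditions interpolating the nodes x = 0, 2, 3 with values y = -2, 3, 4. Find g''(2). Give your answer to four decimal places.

Let M_i = g''(x_i). Step sizes h_i = 2, 1; slopes of the chords Δ_i = (y_(i+1) - y_i)/h_i = 5/2, 1.
  2·M_0 + 6·M_1 + 1·M_2 = 6(Δ_1 - Δ_0) = -9
Natural end conditions: M_0 = M_2 = 0.
Hence M_0 = 0, M_1 = -3/2, M_2 = 0.

-1.5000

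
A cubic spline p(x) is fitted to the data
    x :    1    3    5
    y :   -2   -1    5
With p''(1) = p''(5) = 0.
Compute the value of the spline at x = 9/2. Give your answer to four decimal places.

Let m_i = p''(x_i). Step sizes h_i = 2, 2; slopes of the chords Δ_i = (y_(i+1) - y_i)/h_i = 1/2, 3.
  2·m_0 + 8·m_1 + 2·m_2 = 6(Δ_1 - Δ_0) = 15
Natural end conditions: m_0 = m_2 = 0.
Solving: m_0 = 0, m_1 = 15/8, m_2 = 0.
On [3, 5], p(x) = -1 + 7/4·(x - 3) + 15/16·(x - 3)² - 5/32·(x - 3)³.
With (x - 3) = 3/2: p(9/2) = 821/256.

3.2070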